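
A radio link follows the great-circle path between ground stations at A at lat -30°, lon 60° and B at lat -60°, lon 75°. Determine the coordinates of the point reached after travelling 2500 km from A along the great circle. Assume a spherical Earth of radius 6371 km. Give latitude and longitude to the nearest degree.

The haversine formula gives a central angle δ ≈ 0.552 rad (31.6°) between the endpoints. The total great-circle distance is δ·R ≈ 0.552 × 6371 ≈ 3519 km, so the target fraction is f = 2500/3519 ≈ 0.710.
Interpolate at f ≈ 0.710 with slerp weights a = sin((1−f)δ)/sin δ ≈ 0.304, b = sin(fδ)/sin δ ≈ 0.729.
p = a·p₁ + b·p₂ ≈ (0.226, 0.580, -0.783); φ = arcsin(p_z) ≈ -51.53°, λ = atan2(p_y, p_x) ≈ 68.72°.

≈ lat -52°, lon 69°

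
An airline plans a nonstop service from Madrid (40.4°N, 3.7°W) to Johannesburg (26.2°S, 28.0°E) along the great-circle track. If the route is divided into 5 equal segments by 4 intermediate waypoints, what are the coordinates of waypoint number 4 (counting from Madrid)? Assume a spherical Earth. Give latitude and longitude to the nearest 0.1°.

≈ (12.9°S, 21.8°E)

The haversine formula gives a central angle δ ≈ 1.271 rad (72.8°) between the endpoints.
Interpolate at f = 4/5 with slerp weights a = sin((1−f)δ)/sin δ ≈ 0.263, b = sin(fδ)/sin δ ≈ 0.890.
p = a·p₁ + b·p₂ ≈ (0.905, 0.362, -0.222); φ = arcsin(p_z) ≈ -12.85°, λ = atan2(p_y, p_x) ≈ 21.80°.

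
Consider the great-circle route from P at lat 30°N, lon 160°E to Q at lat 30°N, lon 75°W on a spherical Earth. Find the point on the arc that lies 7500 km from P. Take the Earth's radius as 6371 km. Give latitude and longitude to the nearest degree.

Write both endpoints as unit vectors p₁, p₂ with components (cos φ cos λ, cos φ sin λ, sin φ).
The central angle between the endpoints is δ = arccos(p₁·p₂) ≈ 1.752 rad (100.4°). The total great-circle distance is δ·R ≈ 1.752 × 6371 ≈ 11162 km, so the target fraction is f = 7500/11162 ≈ 0.672.
Interpolate at f ≈ 0.672 with slerp weights a = sin((1−f)δ)/sin δ ≈ 0.553, b = sin(fδ)/sin δ ≈ 0.939.
p = a·p₁ + b·p₂ ≈ (-0.239, -0.622, 0.746); φ = arcsin(p_z) ≈ 48.23°, λ = atan2(p_y, p_x) ≈ -111.05°.

≈ lat 48°N, lon 111°W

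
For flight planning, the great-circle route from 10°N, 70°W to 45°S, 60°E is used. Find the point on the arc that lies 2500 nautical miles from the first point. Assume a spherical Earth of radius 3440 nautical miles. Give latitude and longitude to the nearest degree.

The haversine formula gives a central angle δ ≈ 2.178 rad (124.8°) between the endpoints. The total great-circle distance is δ·R ≈ 2.178 × 3440 ≈ 7492 nmi, so the target fraction is f = 2500/7492 ≈ 0.334.
Interpolate at f ≈ 0.334 with slerp weights a = sin((1−f)δ)/sin δ ≈ 1.209, b = sin(fδ)/sin δ ≈ 0.809.
p = a·p₁ + b·p₂ ≈ (0.693, -0.623, -0.362); φ = arcsin(p_z) ≈ -21.23°, λ = atan2(p_y, p_x) ≈ -41.96°.

≈ 21°S, 42°W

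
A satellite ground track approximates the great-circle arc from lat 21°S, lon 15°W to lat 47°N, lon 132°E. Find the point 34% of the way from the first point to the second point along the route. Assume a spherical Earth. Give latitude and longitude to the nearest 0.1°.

Convert each endpoint to a unit vector on the sphere (x = cos φ cos λ, y = cos φ sin λ, z = sin φ).
The central angle between the endpoints is δ = arccos(p₁·p₂) ≈ 2.492 rad (142.8°).
Interpolate at f = 0.34 with slerp weights a = sin((1−f)δ)/sin δ ≈ 1.648, b = sin(fδ)/sin δ ≈ 1.238.
p = a·p₁ + b·p₂ ≈ (0.921, 0.229, 0.315); φ = arcsin(p_z) ≈ 18.36°, λ = atan2(p_y, p_x) ≈ 13.99°.

≈ lat 18.4°N, lon 14.0°E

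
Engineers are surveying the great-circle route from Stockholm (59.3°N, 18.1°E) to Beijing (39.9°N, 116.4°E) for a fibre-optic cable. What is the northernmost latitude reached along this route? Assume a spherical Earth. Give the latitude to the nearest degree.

≈ 64°N

The great circle lies in the plane with unit normal n̂ = (p₁ × p₂)/|p₁ × p₂|.
Here n̂_z ≈ +0.446; the vertex latitude is φ_max = arccos|n̂_z| ≈ 63.5°.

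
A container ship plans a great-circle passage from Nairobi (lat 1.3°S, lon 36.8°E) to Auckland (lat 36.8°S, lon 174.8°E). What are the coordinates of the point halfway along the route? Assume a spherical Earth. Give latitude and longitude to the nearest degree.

Write both endpoints as unit vectors p₁, p₂ with components (cos φ cos λ, cos φ sin λ, sin φ).
The central angle between the endpoints is δ = arccos(p₁·p₂) ≈ 2.191 rad (125.5°).
Interpolate at f = 1/2 with slerp weights a = sin((1−f)δ)/sin δ ≈ 1.093, b = sin(fδ)/sin δ ≈ 1.093.
p = a·p₁ + b·p₂ ≈ (0.003, 0.734, -0.679); φ = arcsin(p_z) ≈ -42.80°, λ = atan2(p_y, p_x) ≈ 89.74°.

≈ lat 43°S, lon 90°E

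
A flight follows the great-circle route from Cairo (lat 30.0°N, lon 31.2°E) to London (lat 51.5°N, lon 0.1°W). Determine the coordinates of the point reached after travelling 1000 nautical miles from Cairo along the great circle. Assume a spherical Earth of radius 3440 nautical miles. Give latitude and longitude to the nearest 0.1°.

The haversine formula gives a central angle δ ≈ 0.551 rad (31.6°) between the endpoints. The total great-circle distance is δ·R ≈ 0.551 × 3440 ≈ 1896 nmi, so the target fraction is f = 1000/1896 ≈ 0.527.
Interpolate at f ≈ 0.527 with slerp weights a = sin((1−f)δ)/sin δ ≈ 0.492, b = sin(fδ)/sin δ ≈ 0.547.
p = a·p₁ + b·p₂ ≈ (0.705, 0.220, 0.674); φ = arcsin(p_z) ≈ 42.39°, λ = atan2(p_y, p_x) ≈ 17.33°.

≈ lat 42.4°N, lon 17.3°E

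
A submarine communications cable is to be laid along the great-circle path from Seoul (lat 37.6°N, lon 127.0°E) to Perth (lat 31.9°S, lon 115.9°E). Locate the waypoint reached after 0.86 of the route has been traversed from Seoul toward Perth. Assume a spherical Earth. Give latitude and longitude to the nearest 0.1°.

Write both endpoints as unit vectors p₁, p₂ with components (cos φ cos λ, cos φ sin λ, sin φ).
The central angle between the endpoints is δ = arccos(p₁·p₂) ≈ 1.226 rad (70.3°).
Interpolate at f = 0.86 with slerp weights a = sin((1−f)δ)/sin δ ≈ 0.182, b = sin(fδ)/sin δ ≈ 0.924.
p = a·p₁ + b·p₂ ≈ (-0.429, 0.821, -0.378); φ = arcsin(p_z) ≈ -22.18°, λ = atan2(p_y, p_x) ≈ 117.61°.

≈ lat 22.2°S, lon 117.6°E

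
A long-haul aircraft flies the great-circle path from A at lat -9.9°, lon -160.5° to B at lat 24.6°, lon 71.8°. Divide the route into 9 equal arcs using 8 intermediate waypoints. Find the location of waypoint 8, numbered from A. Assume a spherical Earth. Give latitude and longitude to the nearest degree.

≈ lat 25°, lon 88°

The haversine formula gives a central angle δ ≈ 2.239 rad (128.3°) between the endpoints.
Interpolate at f = 8/9 with slerp weights a = sin((1−f)δ)/sin δ ≈ 0.314, b = sin(fδ)/sin δ ≈ 1.163.
p = a·p₁ + b·p₂ ≈ (0.039, 0.902, 0.430); φ = arcsin(p_z) ≈ 25.49°, λ = atan2(p_y, p_x) ≈ 87.51°.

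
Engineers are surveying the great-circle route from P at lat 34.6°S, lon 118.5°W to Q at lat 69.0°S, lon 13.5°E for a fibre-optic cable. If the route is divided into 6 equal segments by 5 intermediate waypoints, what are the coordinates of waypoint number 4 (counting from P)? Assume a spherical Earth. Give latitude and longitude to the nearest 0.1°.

The haversine formula gives a central angle δ ≈ 1.232 rad (70.6°) between the endpoints.
Interpolate at f = 4/6 with slerp weights a = sin((1−f)δ)/sin δ ≈ 0.423, b = sin(fδ)/sin δ ≈ 0.776.
p = a·p₁ + b·p₂ ≈ (0.104, -0.241, -0.965); φ = arcsin(p_z) ≈ -74.77°, λ = atan2(p_y, p_x) ≈ -66.63°.

≈ lat 74.8°S, lon 66.6°W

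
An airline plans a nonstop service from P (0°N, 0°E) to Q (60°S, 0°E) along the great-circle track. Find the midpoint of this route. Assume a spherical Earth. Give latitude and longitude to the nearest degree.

Write both endpoints as unit vectors p₁, p₂ with components (cos φ cos λ, cos φ sin λ, sin φ).
The central angle between the endpoints is δ = arccos(p₁·p₂) ≈ 1.047 rad (60.0°).
Interpolate at f = 1/2 with slerp weights a = sin((1−f)δ)/sin δ ≈ 0.577, b = sin(fδ)/sin δ ≈ 0.577.
p = a·p₁ + b·p₂ ≈ (0.866, 0.000, -0.500); φ = arcsin(p_z) ≈ -30.00°, λ = atan2(p_y, p_x) ≈ 0.00°.

≈ (30°S, 0°E)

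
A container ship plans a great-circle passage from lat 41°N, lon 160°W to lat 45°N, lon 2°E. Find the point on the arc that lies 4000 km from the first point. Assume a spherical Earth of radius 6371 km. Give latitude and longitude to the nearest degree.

The haversine formula gives a central angle δ ≈ 1.614 rad (92.5°) between the endpoints. The total great-circle distance is δ·R ≈ 1.614 × 6371 ≈ 10286 km, so the target fraction is f = 4000/10286 ≈ 0.389.
Interpolate at f ≈ 0.389 with slerp weights a = sin((1−f)δ)/sin δ ≈ 0.835, b = sin(fδ)/sin δ ≈ 0.588.
p = a·p₁ + b·p₂ ≈ (-0.177, -0.201, 0.964); φ = arcsin(p_z) ≈ 74.48°, λ = atan2(p_y, p_x) ≈ -131.31°.

≈ lat 74°N, lon 131°W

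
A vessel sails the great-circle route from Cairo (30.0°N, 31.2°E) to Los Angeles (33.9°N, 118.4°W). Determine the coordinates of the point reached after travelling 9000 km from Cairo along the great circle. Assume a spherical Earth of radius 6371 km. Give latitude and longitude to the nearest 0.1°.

≈ 57.5°N, 93.5°W

Convert each endpoint to a unit vector on the sphere (x = cos φ cos λ, y = cos φ sin λ, z = sin φ).
The central angle between the endpoints is δ = arccos(p₁·p₂) ≈ 1.919 rad (109.9°). The total great-circle distance is δ·R ≈ 1.919 × 6371 ≈ 12225 km, so the target fraction is f = 9000/12225 ≈ 0.736.
Interpolate at f ≈ 0.736 with slerp weights a = sin((1−f)δ)/sin δ ≈ 0.516, b = sin(fδ)/sin δ ≈ 1.051.
p = a·p₁ + b·p₂ ≈ (-0.033, -0.536, 0.844); φ = arcsin(p_z) ≈ 57.55°, λ = atan2(p_y, p_x) ≈ -93.48°.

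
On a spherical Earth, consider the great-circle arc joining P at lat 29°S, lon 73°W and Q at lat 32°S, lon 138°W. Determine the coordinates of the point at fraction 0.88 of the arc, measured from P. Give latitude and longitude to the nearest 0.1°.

≈ lat 33.5°S, lon 130.3°W

From cos δ = sin φ₁ sin φ₂ + cos φ₁ cos φ₂ cos Δλ, the central angle is δ ≈ 0.964 rad (55.2°).
Interpolate at f = 0.88 with slerp weights a = sin((1−f)δ)/sin δ ≈ 0.140, b = sin(fδ)/sin δ ≈ 0.913.
p = a·p₁ + b·p₂ ≈ (-0.540, -0.636, -0.552); φ = arcsin(p_z) ≈ -33.51°, λ = atan2(p_y, p_x) ≈ -130.32°.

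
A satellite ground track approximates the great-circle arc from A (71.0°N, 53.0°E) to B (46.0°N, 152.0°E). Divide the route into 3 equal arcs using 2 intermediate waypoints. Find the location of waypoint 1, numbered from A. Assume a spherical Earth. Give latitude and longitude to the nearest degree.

Write both endpoints as unit vectors p₁, p₂ with components (cos φ cos λ, cos φ sin λ, sin φ).
The central angle between the endpoints is δ = arccos(p₁·p₂) ≈ 0.870 rad (49.9°).
Interpolate at f = 1/3 with slerp weights a = sin((1−f)δ)/sin δ ≈ 0.717, b = sin(fδ)/sin δ ≈ 0.374.
p = a·p₁ + b·p₂ ≈ (-0.089, 0.308, 0.947); φ = arcsin(p_z) ≈ 71.28°, λ = atan2(p_y, p_x) ≈ 106.09°.

≈ (71°N, 106°E)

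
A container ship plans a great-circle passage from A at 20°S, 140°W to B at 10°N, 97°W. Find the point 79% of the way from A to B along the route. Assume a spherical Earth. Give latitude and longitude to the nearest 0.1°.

≈ 3.6°N, 105.9°W

From cos δ = sin φ₁ sin φ₂ + cos φ₁ cos φ₂ cos Δλ, the central angle is δ ≈ 0.905 rad (51.9°).
Interpolate at f = 0.79 with slerp weights a = sin((1−f)δ)/sin δ ≈ 0.240, b = sin(fδ)/sin δ ≈ 0.834.
p = a·p₁ + b·p₂ ≈ (-0.273, -0.960, 0.063); φ = arcsin(p_z) ≈ 3.59°, λ = atan2(p_y, p_x) ≈ -105.87°.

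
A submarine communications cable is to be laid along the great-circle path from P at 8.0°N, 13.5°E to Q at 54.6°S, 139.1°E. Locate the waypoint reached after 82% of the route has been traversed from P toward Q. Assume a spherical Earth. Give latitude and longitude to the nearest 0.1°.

Write both endpoints as unit vectors p₁, p₂ with components (cos φ cos λ, cos φ sin λ, sin φ).
The central angle between the endpoints is δ = arccos(p₁·p₂) ≈ 2.035 rad (116.6°).
Interpolate at f = 0.82 with slerp weights a = sin((1−f)δ)/sin δ ≈ 0.400, b = sin(fδ)/sin δ ≈ 1.113.
p = a·p₁ + b·p₂ ≈ (-0.102, 0.515, -0.851); φ = arcsin(p_z) ≈ -58.36°, λ = atan2(p_y, p_x) ≈ 101.18°.

≈ 58.4°S, 101.2°E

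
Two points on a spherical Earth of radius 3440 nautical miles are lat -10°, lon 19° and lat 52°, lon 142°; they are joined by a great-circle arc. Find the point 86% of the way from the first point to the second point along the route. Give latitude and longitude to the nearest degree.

≈ lat 55°, lon 115°

Convert each endpoint to a unit vector on the sphere (x = cos φ cos λ, y = cos φ sin λ, z = sin φ).
The central angle between the endpoints is δ = arccos(p₁·p₂) ≈ 2.057 rad (117.8°).
Interpolate at f = 0.86 with slerp weights a = sin((1−f)δ)/sin δ ≈ 0.321, b = sin(fδ)/sin δ ≈ 1.109.
p = a·p₁ + b·p₂ ≈ (-0.239, 0.523, 0.818); φ = arcsin(p_z) ≈ 54.89°, λ = atan2(p_y, p_x) ≈ 114.54°.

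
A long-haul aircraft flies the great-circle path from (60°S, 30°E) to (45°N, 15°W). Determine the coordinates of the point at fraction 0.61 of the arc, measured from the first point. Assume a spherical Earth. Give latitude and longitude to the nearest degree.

Write both endpoints as unit vectors p₁, p₂ with components (cos φ cos λ, cos φ sin λ, sin φ).
The central angle between the endpoints is δ = arccos(p₁·p₂) ≈ 1.942 rad (111.2°).
Interpolate at f = 0.61 with slerp weights a = sin((1−f)δ)/sin δ ≈ 0.737, b = sin(fδ)/sin δ ≈ 0.994.
p = a·p₁ + b·p₂ ≈ (0.998, 0.002, 0.064); φ = arcsin(p_z) ≈ 3.70°, λ = atan2(p_y, p_x) ≈ 0.14°.

≈ (4°N, 0°E)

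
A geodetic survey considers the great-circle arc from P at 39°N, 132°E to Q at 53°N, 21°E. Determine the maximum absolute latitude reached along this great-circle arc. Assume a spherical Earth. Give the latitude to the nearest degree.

≈ 62°N

The great circle lies in the plane with unit normal n̂ = (p₁ × p₂)/|p₁ × p₂|.
Here n̂_z ≈ -0.463; the vertex latitude is φ_max = arccos|n̂_z| ≈ 62.4°.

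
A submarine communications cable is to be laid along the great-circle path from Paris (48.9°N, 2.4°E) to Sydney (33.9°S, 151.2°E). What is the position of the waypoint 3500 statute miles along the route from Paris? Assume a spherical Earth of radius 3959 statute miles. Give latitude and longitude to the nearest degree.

≈ 42°N, 77°E

Convert each endpoint to a unit vector on the sphere (x = cos φ cos λ, y = cos φ sin λ, z = sin φ).
The central angle between the endpoints is δ = arccos(p₁·p₂) ≈ 2.662 rad (152.5°). The total great-circle distance is δ·R ≈ 2.662 × 3959 ≈ 10537 mi, so the target fraction is f = 3500/10537 ≈ 0.332.
Interpolate at f ≈ 0.332 with slerp weights a = sin((1−f)δ)/sin δ ≈ 2.120, b = sin(fδ)/sin δ ≈ 1.675.
p = a·p₁ + b·p₂ ≈ (0.174, 0.728, 0.663); φ = arcsin(p_z) ≈ 41.54°, λ = atan2(p_y, p_x) ≈ 76.56°.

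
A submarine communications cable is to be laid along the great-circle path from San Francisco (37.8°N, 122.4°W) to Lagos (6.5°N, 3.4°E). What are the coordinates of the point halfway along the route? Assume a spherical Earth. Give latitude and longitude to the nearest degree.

≈ (41°N, 47°W)

The haversine formula gives a central angle δ ≈ 1.971 rad (112.9°) between the endpoints.
Interpolate at f = 1/2 with slerp weights a = sin((1−f)δ)/sin δ ≈ 0.905, b = sin(fδ)/sin δ ≈ 0.905.
p = a·p₁ + b·p₂ ≈ (0.515, -0.551, 0.657); φ = arcsin(p_z) ≈ 41.10°, λ = atan2(p_y, p_x) ≈ -46.94°.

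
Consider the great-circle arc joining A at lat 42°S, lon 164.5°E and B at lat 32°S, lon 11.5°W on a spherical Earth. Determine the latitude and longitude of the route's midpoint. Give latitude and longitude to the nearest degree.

≈ lat 84°S, lon 14°E

Convert each endpoint to a unit vector on the sphere (x = cos φ cos λ, y = cos φ sin λ, z = sin φ).
The central angle between the endpoints is δ = arccos(p₁·p₂) ≈ 1.848 rad (105.9°).
Interpolate at f = 1/2 with slerp weights a = sin((1−f)δ)/sin δ ≈ 0.830, b = sin(fδ)/sin δ ≈ 0.830.
p = a·p₁ + b·p₂ ≈ (0.095, 0.025, -0.995); φ = arcsin(p_z) ≈ -84.35°, λ = atan2(p_y, p_x) ≈ 14.41°.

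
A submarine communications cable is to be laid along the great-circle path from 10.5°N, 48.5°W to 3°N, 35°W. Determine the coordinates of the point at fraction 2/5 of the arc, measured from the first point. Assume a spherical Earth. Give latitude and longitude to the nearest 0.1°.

Convert each endpoint to a unit vector on the sphere (x = cos φ cos λ, y = cos φ sin λ, z = sin φ).
The central angle between the endpoints is δ = arccos(p₁·p₂) ≈ 0.268 rad (15.4°).
Interpolate at f = 2/5 with slerp weights a = sin((1−f)δ)/sin δ ≈ 0.605, b = sin(fδ)/sin δ ≈ 0.404.
p = a·p₁ + b·p₂ ≈ (0.724, -0.677, 0.131); φ = arcsin(p_z) ≈ 7.55°, λ = atan2(p_y, p_x) ≈ -43.05°.

≈ 7.5°N, 43.0°W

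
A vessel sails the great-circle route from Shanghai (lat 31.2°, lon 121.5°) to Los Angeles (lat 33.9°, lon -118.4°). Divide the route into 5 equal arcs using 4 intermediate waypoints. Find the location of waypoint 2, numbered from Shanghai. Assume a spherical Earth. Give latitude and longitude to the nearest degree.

≈ lat 51°, lon 165°

The haversine formula gives a central angle δ ≈ 1.638 rad (93.8°) between the endpoints.
Interpolate at f = 2/5 with slerp weights a = sin((1−f)δ)/sin δ ≈ 0.834, b = sin(fδ)/sin δ ≈ 0.611.
p = a·p₁ + b·p₂ ≈ (-0.614, 0.162, 0.773); φ = arcsin(p_z) ≈ 50.59°, λ = atan2(p_y, p_x) ≈ 165.19°.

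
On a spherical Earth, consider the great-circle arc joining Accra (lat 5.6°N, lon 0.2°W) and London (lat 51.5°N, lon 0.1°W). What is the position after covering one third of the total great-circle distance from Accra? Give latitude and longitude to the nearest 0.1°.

≈ lat 20.9°N, lon 0.2°W

Write both endpoints as unit vectors p₁, p₂ with components (cos φ cos λ, cos φ sin λ, sin φ).
The central angle between the endpoints is δ = arccos(p₁·p₂) ≈ 0.801 rad (45.9°).
Interpolate at f = 1/3 with slerp weights a = sin((1−f)δ)/sin δ ≈ 0.709, b = sin(fδ)/sin δ ≈ 0.367.
p = a·p₁ + b·p₂ ≈ (0.934, -0.003, 0.357); φ = arcsin(p_z) ≈ 20.90°, λ = atan2(p_y, p_x) ≈ -0.18°.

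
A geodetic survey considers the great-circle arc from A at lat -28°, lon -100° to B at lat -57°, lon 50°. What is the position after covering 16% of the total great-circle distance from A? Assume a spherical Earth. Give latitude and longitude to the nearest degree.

Write both endpoints as unit vectors p₁, p₂ with components (cos φ cos λ, cos φ sin λ, sin φ).
The central angle between the endpoints is δ = arccos(p₁·p₂) ≈ 1.594 rad (91.3°).
Interpolate at f = 0.16 with slerp weights a = sin((1−f)δ)/sin δ ≈ 0.973, b = sin(fδ)/sin δ ≈ 0.252.
p = a·p₁ + b·p₂ ≈ (-0.061, -0.741, -0.669); φ = arcsin(p_z) ≈ -41.96°, λ = atan2(p_y, p_x) ≈ -94.70°.

≈ lat -42°, lon -95°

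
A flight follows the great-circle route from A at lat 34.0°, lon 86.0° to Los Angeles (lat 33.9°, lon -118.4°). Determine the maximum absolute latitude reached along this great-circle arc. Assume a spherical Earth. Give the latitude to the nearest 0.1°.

≈ 72.6°

The great circle lies in the plane with unit normal n̂ = (p₁ × p₂)/|p₁ × p₂|.
Here n̂_z ≈ +0.299; the vertex latitude is φ_max = arccos|n̂_z| ≈ 72.6°.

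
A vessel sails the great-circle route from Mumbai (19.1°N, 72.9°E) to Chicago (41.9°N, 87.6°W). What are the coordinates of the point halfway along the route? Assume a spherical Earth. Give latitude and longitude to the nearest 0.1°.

The haversine formula gives a central angle δ ≈ 2.031 rad (116.4°) between the endpoints.
Interpolate at f = 1/2 with slerp weights a = sin((1−f)δ)/sin δ ≈ 0.949, b = sin(fδ)/sin δ ≈ 0.949.
p = a·p₁ + b·p₂ ≈ (0.293, 0.151, 0.944); φ = arcsin(p_z) ≈ 70.74°, λ = atan2(p_y, p_x) ≈ 27.30°.

≈ 70.7°N, 27.3°E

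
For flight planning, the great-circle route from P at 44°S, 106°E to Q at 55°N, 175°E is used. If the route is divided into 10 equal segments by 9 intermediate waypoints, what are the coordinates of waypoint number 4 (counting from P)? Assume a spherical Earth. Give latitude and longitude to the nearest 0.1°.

≈ 3.8°S, 131.2°E

Write both endpoints as unit vectors p₁, p₂ with components (cos φ cos λ, cos φ sin λ, sin φ).
The central angle between the endpoints is δ = arccos(p₁·p₂) ≈ 2.006 rad (114.9°).
Interpolate at f = 4/10 with slerp weights a = sin((1−f)δ)/sin δ ≈ 1.029, b = sin(fδ)/sin δ ≈ 0.793.
p = a·p₁ + b·p₂ ≈ (-0.657, 0.751, -0.065); φ = arcsin(p_z) ≈ -3.75°, λ = atan2(p_y, p_x) ≈ 131.17°.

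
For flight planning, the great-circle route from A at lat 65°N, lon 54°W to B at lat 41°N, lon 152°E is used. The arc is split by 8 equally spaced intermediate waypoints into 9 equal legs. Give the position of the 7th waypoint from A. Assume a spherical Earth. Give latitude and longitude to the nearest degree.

Convert each endpoint to a unit vector on the sphere (x = cos φ cos λ, y = cos φ sin λ, z = sin φ).
The central angle between the endpoints is δ = arccos(p₁·p₂) ≈ 1.258 rad (72.1°).
Interpolate at f = 7/9 with slerp weights a = sin((1−f)δ)/sin δ ≈ 0.290, b = sin(fδ)/sin δ ≈ 0.872.
p = a·p₁ + b·p₂ ≈ (-0.509, 0.210, 0.835); φ = arcsin(p_z) ≈ 56.60°, λ = atan2(p_y, p_x) ≈ 157.60°.

≈ lat 57°N, lon 158°E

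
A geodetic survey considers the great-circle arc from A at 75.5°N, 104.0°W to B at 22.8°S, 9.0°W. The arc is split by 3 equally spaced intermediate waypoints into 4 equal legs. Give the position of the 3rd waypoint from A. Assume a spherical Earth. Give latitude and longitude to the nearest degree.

From cos δ = sin φ₁ sin φ₂ + cos φ₁ cos φ₂ cos Δλ, the central angle is δ ≈ 1.977 rad (113.3°).
Interpolate at f = 3/4 with slerp weights a = sin((1−f)δ)/sin δ ≈ 0.516, b = sin(fδ)/sin δ ≈ 1.084.
p = a·p₁ + b·p₂ ≈ (0.956, -0.282, 0.080); φ = arcsin(p_z) ≈ 4.58°, λ = atan2(p_y, p_x) ≈ -16.43°.

≈ 5°N, 16°W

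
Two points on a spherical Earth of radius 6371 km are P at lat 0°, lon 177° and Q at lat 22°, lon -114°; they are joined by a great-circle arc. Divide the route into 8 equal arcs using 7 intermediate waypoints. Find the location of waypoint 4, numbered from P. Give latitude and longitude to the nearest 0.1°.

Write both endpoints as unit vectors p₁, p₂ with components (cos φ cos λ, cos φ sin λ, sin φ).
The central angle between the endpoints is δ = arccos(p₁·p₂) ≈ 1.232 rad (70.6°).
Interpolate at f = 4/8 with slerp weights a = sin((1−f)δ)/sin δ ≈ 0.613, b = sin(fδ)/sin δ ≈ 0.613.
p = a·p₁ + b·p₂ ≈ (-0.843, -0.487, 0.229); φ = arcsin(p_z) ≈ 13.27°, λ = atan2(p_y, p_x) ≈ -149.99°.

≈ lat 13.3°, lon -150.0°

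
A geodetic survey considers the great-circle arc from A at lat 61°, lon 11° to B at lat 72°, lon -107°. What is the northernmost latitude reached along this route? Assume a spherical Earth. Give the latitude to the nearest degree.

The great circle lies in the plane with unit normal n̂ = (p₁ × p₂)/|p₁ × p₂|.
Here n̂_z ≈ -0.204; the vertex latitude is φ_max = arccos|n̂_z| ≈ 78.2°.
Check via Clairaut: cos φ_max = |cos φ₁| · sin C = cos(61.0°)·sin(24.9°) ≈ 0.204, again giving ≈ 78.2°.

≈ 78°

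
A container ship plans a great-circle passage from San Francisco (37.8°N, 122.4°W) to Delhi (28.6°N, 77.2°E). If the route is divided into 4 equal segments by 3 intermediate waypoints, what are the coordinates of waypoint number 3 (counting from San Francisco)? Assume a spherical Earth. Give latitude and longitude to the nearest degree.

Write both endpoints as unit vectors p₁, p₂ with components (cos φ cos λ, cos φ sin λ, sin φ).
The central angle between the endpoints is δ = arccos(p₁·p₂) ≈ 1.939 rad (111.1°).
Interpolate at f = 3/4 with slerp weights a = sin((1−f)δ)/sin δ ≈ 0.500, b = sin(fδ)/sin δ ≈ 1.065.
p = a·p₁ + b·p₂ ≈ (-0.004, 0.578, 0.816); φ = arcsin(p_z) ≈ 54.67°, λ = atan2(p_y, p_x) ≈ 90.44°.

≈ 55°N, 90°E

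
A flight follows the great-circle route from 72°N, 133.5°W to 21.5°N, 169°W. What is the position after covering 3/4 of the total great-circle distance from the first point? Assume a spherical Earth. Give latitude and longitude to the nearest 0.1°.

≈ 34.7°N, 165.4°W

Write both endpoints as unit vectors p₁, p₂ with components (cos φ cos λ, cos φ sin λ, sin φ).
The central angle between the endpoints is δ = arccos(p₁·p₂) ≈ 0.949 rad (54.4°).
Interpolate at f = 3/4 with slerp weights a = sin((1−f)δ)/sin δ ≈ 0.289, b = sin(fδ)/sin δ ≈ 0.804.
p = a·p₁ + b·p₂ ≈ (-0.795, -0.207, 0.569); φ = arcsin(p_z) ≈ 34.71°, λ = atan2(p_y, p_x) ≈ -165.38°.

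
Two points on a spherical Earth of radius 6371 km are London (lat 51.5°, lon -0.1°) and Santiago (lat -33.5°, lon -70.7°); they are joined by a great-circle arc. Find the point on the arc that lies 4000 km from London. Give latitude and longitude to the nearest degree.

Write both endpoints as unit vectors p₁, p₂ with components (cos φ cos λ, cos φ sin λ, sin φ).
The central angle between the endpoints is δ = arccos(p₁·p₂) ≈ 1.833 rad (105.0°). The total great-circle distance is δ·R ≈ 1.833 × 6371 ≈ 11680 km, so the target fraction is f = 4000/11680 ≈ 0.342.
Interpolate at f ≈ 0.342 with slerp weights a = sin((1−f)δ)/sin δ ≈ 0.967, b = sin(fδ)/sin δ ≈ 0.608.
p = a·p₁ + b·p₂ ≈ (0.770, -0.480, 0.421); φ = arcsin(p_z) ≈ 24.91°, λ = atan2(p_y, p_x) ≈ -31.94°.

≈ lat 25°, lon -32°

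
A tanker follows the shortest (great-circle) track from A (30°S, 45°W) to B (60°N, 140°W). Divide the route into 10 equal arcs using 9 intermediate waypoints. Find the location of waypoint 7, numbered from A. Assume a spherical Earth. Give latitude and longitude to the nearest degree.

Write both endpoints as unit vectors p₁, p₂ with components (cos φ cos λ, cos φ sin λ, sin φ).
The central angle between the endpoints is δ = arccos(p₁·p₂) ≈ 2.061 rad (118.1°).
Interpolate at f = 7/10 with slerp weights a = sin((1−f)δ)/sin δ ≈ 0.657, b = sin(fδ)/sin δ ≈ 1.124.
p = a·p₁ + b·p₂ ≈ (-0.028, -0.764, 0.645); φ = arcsin(p_z) ≈ 40.17°, λ = atan2(p_y, p_x) ≈ -92.12°.

≈ (40°N, 92°W)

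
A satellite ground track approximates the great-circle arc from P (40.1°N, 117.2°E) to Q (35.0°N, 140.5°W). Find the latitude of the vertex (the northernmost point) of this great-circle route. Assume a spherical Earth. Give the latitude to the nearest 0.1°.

≈ 51.0°N

The great circle lies in the plane with unit normal n̂ = (p₁ × p₂)/|p₁ × p₂|.
Here n̂_z ≈ +0.630; the vertex latitude is φ_max = arccos|n̂_z| ≈ 51.0°.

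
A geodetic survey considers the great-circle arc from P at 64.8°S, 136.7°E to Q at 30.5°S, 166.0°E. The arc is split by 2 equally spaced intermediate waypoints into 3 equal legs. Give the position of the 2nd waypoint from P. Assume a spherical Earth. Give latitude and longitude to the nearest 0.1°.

≈ 42.6°S, 160.2°E

Write both endpoints as unit vectors p₁, p₂ with components (cos φ cos λ, cos φ sin λ, sin φ).
The central angle between the endpoints is δ = arccos(p₁·p₂) ≈ 0.677 rad (38.8°).
Interpolate at f = 2/3 with slerp weights a = sin((1−f)δ)/sin δ ≈ 0.357, b = sin(fδ)/sin δ ≈ 0.696.
p = a·p₁ + b·p₂ ≈ (-0.693, 0.249, -0.677); φ = arcsin(p_z) ≈ -42.58°, λ = atan2(p_y, p_x) ≈ 160.20°.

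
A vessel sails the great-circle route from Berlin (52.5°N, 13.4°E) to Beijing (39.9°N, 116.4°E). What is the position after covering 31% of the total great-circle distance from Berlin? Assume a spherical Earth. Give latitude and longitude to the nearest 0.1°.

≈ 60.0°N, 48.3°E

Write both endpoints as unit vectors p₁, p₂ with components (cos φ cos λ, cos φ sin λ, sin φ).
The central angle between the endpoints is δ = arccos(p₁·p₂) ≈ 1.155 rad (66.2°).
Interpolate at f = 0.31 with slerp weights a = sin((1−f)δ)/sin δ ≈ 0.782, b = sin(fδ)/sin δ ≈ 0.383.
p = a·p₁ + b·p₂ ≈ (0.332, 0.374, 0.866); φ = arcsin(p_z) ≈ 60.00°, λ = atan2(p_y, p_x) ≈ 48.34°.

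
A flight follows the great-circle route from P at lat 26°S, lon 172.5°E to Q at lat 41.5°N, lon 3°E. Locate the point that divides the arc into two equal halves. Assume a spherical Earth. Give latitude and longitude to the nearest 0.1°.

Write both endpoints as unit vectors p₁, p₂ with components (cos φ cos λ, cos φ sin λ, sin φ).
The central angle between the endpoints is δ = arccos(p₁·p₂) ≈ 2.832 rad (162.2°).
Interpolate at f = 1/2 with slerp weights a = sin((1−f)δ)/sin δ ≈ 3.240, b = sin(fδ)/sin δ ≈ 3.240.
p = a·p₁ + b·p₂ ≈ (-0.464, 0.507, 0.726); φ = arcsin(p_z) ≈ 46.59°, λ = atan2(p_y, p_x) ≈ 132.45°.

≈ lat 46.6°N, lon 132.5°E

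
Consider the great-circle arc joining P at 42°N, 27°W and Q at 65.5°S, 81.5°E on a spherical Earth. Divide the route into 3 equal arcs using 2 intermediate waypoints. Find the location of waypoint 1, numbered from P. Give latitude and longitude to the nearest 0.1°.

From cos δ = sin φ₁ sin φ₂ + cos φ₁ cos φ₂ cos Δλ, the central angle is δ ≈ 2.356 rad (135.0°).
Interpolate at f = 1/3 with slerp weights a = sin((1−f)δ)/sin δ ≈ 1.413, b = sin(fδ)/sin δ ≈ 0.999.
p = a·p₁ + b·p₂ ≈ (0.997, -0.067, 0.036); φ = arcsin(p_z) ≈ 2.09°, λ = atan2(p_y, p_x) ≈ -3.85°.

≈ 2.1°N, 3.8°W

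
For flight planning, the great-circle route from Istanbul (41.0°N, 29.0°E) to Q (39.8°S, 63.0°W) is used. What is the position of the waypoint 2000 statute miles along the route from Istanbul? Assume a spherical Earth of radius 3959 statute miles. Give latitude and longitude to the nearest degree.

≈ (23°N, 2°E)

Write both endpoints as unit vectors p₁, p₂ with components (cos φ cos λ, cos φ sin λ, sin φ).
The central angle between the endpoints is δ = arccos(p₁·p₂) ≈ 2.027 rad (116.1°). The total great-circle distance is δ·R ≈ 2.027 × 3959 ≈ 8023 mi, so the target fraction is f = 2000/8023 ≈ 0.249.
Interpolate at f ≈ 0.249 with slerp weights a = sin((1−f)δ)/sin δ ≈ 1.112, b = sin(fδ)/sin δ ≈ 0.539.
p = a·p₁ + b·p₂ ≈ (0.922, 0.038, 0.385); φ = arcsin(p_z) ≈ 22.63°, λ = atan2(p_y, p_x) ≈ 2.36°.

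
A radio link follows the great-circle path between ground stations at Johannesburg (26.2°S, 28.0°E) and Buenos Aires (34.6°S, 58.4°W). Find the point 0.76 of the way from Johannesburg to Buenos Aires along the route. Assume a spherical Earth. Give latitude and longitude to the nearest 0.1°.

≈ 38.9°S, 37.2°W

Convert each endpoint to a unit vector on the sphere (x = cos φ cos λ, y = cos φ sin λ, z = sin φ).
The central angle between the endpoints is δ = arccos(p₁·p₂) ≈ 1.269 rad (72.7°).
Interpolate at f = 0.76 with slerp weights a = sin((1−f)δ)/sin δ ≈ 0.314, b = sin(fδ)/sin δ ≈ 0.861.
p = a·p₁ + b·p₂ ≈ (0.620, -0.471, -0.627); φ = arcsin(p_z) ≈ -38.86°, λ = atan2(p_y, p_x) ≈ -37.23°.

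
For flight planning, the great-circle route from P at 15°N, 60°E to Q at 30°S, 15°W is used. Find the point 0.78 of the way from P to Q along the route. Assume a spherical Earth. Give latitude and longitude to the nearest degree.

Convert each endpoint to a unit vector on the sphere (x = cos φ cos λ, y = cos φ sin λ, z = sin φ).
The central angle between the endpoints is δ = arccos(p₁·p₂) ≈ 1.484 rad (85.0°).
Interpolate at f = 0.78 with slerp weights a = sin((1−f)δ)/sin δ ≈ 0.322, b = sin(fδ)/sin δ ≈ 0.919.
p = a·p₁ + b·p₂ ≈ (0.924, 0.063, -0.376); φ = arcsin(p_z) ≈ -22.10°, λ = atan2(p_y, p_x) ≈ 3.91°.

≈ 22°S, 4°E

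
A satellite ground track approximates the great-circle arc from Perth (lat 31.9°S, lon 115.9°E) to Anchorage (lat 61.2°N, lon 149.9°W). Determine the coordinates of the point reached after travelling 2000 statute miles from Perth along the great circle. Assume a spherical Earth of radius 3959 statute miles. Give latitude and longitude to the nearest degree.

≈ lat 7°S, lon 132°E

Write both endpoints as unit vectors p₁, p₂ with components (cos φ cos λ, cos φ sin λ, sin φ).
The central angle between the endpoints is δ = arccos(p₁·p₂) ≈ 2.086 rad (119.5°). The total great-circle distance is δ·R ≈ 2.086 × 3959 ≈ 8260 mi, so the target fraction is f = 2000/8260 ≈ 0.242.
Interpolate at f ≈ 0.242 with slerp weights a = sin((1−f)δ)/sin δ ≈ 1.149, b = sin(fδ)/sin δ ≈ 0.556.
p = a·p₁ + b·p₂ ≈ (-0.658, 0.743, -0.120); φ = arcsin(p_z) ≈ -6.89°, λ = atan2(p_y, p_x) ≈ 131.52°.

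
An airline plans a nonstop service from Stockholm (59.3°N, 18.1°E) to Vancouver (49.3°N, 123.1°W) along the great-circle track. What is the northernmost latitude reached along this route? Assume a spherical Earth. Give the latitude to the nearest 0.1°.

The great circle lies in the plane with unit normal n̂ = (p₁ × p₂)/|p₁ × p₂|.
Here n̂_z ≈ -0.227; the vertex latitude is φ_max = arccos|n̂_z| ≈ 76.9°.
Check via Clairaut: cos φ_max = |cos φ₁| · sin C = cos(59.3°)·sin(26.4°) ≈ 0.227, again giving ≈ 76.9°.

≈ 76.9°N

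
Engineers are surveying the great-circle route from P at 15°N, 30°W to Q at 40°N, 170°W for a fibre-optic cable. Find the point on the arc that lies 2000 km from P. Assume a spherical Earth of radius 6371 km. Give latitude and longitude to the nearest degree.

Convert each endpoint to a unit vector on the sphere (x = cos φ cos λ, y = cos φ sin λ, z = sin φ).
The central angle between the endpoints is δ = arccos(p₁·p₂) ≈ 1.983 rad (113.6°). The total great-circle distance is δ·R ≈ 1.983 × 6371 ≈ 12633 km, so the target fraction is f = 2000/12633 ≈ 0.158.
Interpolate at f ≈ 0.158 with slerp weights a = sin((1−f)δ)/sin δ ≈ 1.086, b = sin(fδ)/sin δ ≈ 0.337.
p = a·p₁ + b·p₂ ≈ (0.654, -0.569, 0.498); φ = arcsin(p_z) ≈ 29.85°, λ = atan2(p_y, p_x) ≈ -41.03°.

≈ 30°N, 41°W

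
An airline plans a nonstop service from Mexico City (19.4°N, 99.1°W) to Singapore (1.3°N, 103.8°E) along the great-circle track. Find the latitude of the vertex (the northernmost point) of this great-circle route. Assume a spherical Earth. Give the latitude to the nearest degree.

The great circle lies in the plane with unit normal n̂ = (p₁ × p₂)/|p₁ × p₂|.
Here n̂_z ≈ -0.722; the vertex latitude is φ_max = arccos|n̂_z| ≈ 43.8°.
Check via Clairaut: cos φ_max = |cos φ₁| · sin C = cos(19.4°)·sin(49.9°) ≈ 0.722, again giving ≈ 43.8°.

≈ 44°N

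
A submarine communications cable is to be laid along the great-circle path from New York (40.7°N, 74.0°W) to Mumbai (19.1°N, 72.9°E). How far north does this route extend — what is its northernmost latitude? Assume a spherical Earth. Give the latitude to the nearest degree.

The great circle lies in the plane with unit normal n̂ = (p₁ × p₂)/|p₁ × p₂|.
Here n̂_z ≈ +0.424; the vertex latitude is φ_max = arccos|n̂_z| ≈ 64.9°.
Check via Clairaut: cos φ_max = |cos φ₁| · sin C = cos(40.7°)·sin(34.0°) ≈ 0.424, again giving ≈ 64.9°.

≈ 65°N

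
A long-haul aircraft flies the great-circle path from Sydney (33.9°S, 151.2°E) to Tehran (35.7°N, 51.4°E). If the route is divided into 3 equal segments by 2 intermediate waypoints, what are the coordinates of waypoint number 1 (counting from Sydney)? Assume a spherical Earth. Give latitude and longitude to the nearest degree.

≈ 12°S, 117°E

Write both endpoints as unit vectors p₁, p₂ with components (cos φ cos λ, cos φ sin λ, sin φ).
The central angle between the endpoints is δ = arccos(p₁·p₂) ≈ 2.027 rad (116.1°).
Interpolate at f = 1/3 with slerp weights a = sin((1−f)δ)/sin δ ≈ 1.087, b = sin(fδ)/sin δ ≈ 0.696.
p = a·p₁ + b·p₂ ≈ (-0.438, 0.877, -0.200); φ = arcsin(p_z) ≈ -11.53°, λ = atan2(p_y, p_x) ≈ 116.54°.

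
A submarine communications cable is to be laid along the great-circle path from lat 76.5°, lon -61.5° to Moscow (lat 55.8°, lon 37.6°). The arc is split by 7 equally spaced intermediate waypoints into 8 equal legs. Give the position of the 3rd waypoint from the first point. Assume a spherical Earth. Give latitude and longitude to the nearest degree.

From cos δ = sin φ₁ sin φ₂ + cos φ₁ cos φ₂ cos Δλ, the central angle is δ ≈ 0.671 rad (38.4°).
Interpolate at f = 3/8 with slerp weights a = sin((1−f)δ)/sin δ ≈ 0.655, b = sin(fδ)/sin δ ≈ 0.400.
p = a·p₁ + b·p₂ ≈ (0.251, 0.003, 0.968); φ = arcsin(p_z) ≈ 75.45°, λ = atan2(p_y, p_x) ≈ 0.68°.

≈ lat 75°, lon 1°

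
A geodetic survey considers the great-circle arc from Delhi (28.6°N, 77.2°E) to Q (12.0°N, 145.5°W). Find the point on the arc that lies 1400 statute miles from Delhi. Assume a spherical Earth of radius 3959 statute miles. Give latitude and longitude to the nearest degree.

≈ (40°N, 98°E)

The haversine formula gives a central angle δ ≈ 2.131 rad (122.1°) between the endpoints. The total great-circle distance is δ·R ≈ 2.131 × 3959 ≈ 8438 mi, so the target fraction is f = 1400/8438 ≈ 0.166.
Interpolate at f ≈ 0.166 with slerp weights a = sin((1−f)δ)/sin δ ≈ 1.155, b = sin(fδ)/sin δ ≈ 0.409.
p = a·p₁ + b·p₂ ≈ (-0.105, 0.763, 0.638); φ = arcsin(p_z) ≈ 39.65°, λ = atan2(p_y, p_x) ≈ 97.83°.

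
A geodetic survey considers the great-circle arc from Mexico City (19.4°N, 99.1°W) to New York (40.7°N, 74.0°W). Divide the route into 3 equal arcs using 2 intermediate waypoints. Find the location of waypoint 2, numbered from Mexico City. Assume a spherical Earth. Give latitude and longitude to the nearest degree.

The haversine formula gives a central angle δ ≈ 0.527 rad (30.2°) between the endpoints.
Interpolate at f = 2/3 with slerp weights a = sin((1−f)δ)/sin δ ≈ 0.348, b = sin(fδ)/sin δ ≈ 0.684.
p = a·p₁ + b·p₂ ≈ (0.091, -0.822, 0.562); φ = arcsin(p_z) ≈ 34.17°, λ = atan2(p_y, p_x) ≈ -83.67°.

≈ (34°N, 84°W)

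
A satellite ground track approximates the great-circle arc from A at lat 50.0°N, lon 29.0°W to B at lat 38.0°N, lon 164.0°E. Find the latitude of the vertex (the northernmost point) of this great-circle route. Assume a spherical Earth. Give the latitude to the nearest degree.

≈ 83°N

The great circle lies in the plane with unit normal n̂ = (p₁ × p₂)/|p₁ × p₂|.
Here n̂_z ≈ -0.114; the vertex latitude is φ_max = arccos|n̂_z| ≈ 83.5°.
Check via Clairaut: cos φ_max = |cos φ₁| · sin C = cos(50.0°)·sin(10.2°) ≈ 0.114, again giving ≈ 83.5°.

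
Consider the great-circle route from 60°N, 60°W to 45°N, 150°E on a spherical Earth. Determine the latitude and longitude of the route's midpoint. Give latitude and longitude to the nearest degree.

≈ 77°N, 168°W

Convert each endpoint to a unit vector on the sphere (x = cos φ cos λ, y = cos φ sin λ, z = sin φ).
The central angle between the endpoints is δ = arccos(p₁·p₂) ≈ 1.260 rad (72.2°).
Interpolate at f = 1/2 with slerp weights a = sin((1−f)δ)/sin δ ≈ 0.619, b = sin(fδ)/sin δ ≈ 0.619.
p = a·p₁ + b·p₂ ≈ (-0.224, -0.049, 0.973); φ = arcsin(p_z) ≈ 76.73°, λ = atan2(p_y, p_x) ≈ -167.63°.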